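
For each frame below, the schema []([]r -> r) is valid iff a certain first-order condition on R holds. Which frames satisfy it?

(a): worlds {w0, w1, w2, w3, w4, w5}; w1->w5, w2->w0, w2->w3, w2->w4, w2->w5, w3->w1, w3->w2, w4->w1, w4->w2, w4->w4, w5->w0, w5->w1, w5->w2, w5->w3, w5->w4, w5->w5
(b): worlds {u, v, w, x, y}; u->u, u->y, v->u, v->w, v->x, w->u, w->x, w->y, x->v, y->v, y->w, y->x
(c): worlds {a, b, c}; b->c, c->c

This is the axiom for shift-reflexivity; its first-order frame correspondent is forall x forall y (Rxy -> Ryy).
(a): fails — Rw5w2 but not Rw2w2.
(b): fails — Ryx but not Rxx.
(c): satisfies the condition.

(c)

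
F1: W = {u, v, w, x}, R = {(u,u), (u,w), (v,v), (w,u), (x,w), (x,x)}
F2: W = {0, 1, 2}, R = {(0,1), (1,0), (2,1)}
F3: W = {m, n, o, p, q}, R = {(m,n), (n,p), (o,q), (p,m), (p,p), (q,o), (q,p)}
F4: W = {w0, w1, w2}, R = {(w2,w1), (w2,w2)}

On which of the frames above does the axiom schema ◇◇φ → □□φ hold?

The schema corresponds to a generalized confluence (Geach) condition: ∀x ∀y ∀z ((xR²y ∧ xR²z) → ∃w (y = w ∧ z = w)).
F1: fails — uR²u, uR²w but u ≠ w.
F2: holds.
F3: fails — nR²m, nR²p but m ≠ p.
F4: fails — w2R²w1, w2R²w2 but w1 ≠ w2.
Valid on: F2.

F2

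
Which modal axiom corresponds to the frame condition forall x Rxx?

□q → q

The condition is reflexivity. The T schema □q → q defines it.
Suppose □q→q is valid. At any x set V(q)={w : Rxw}. Then □q holds at x, so q holds at x, i.e. Rxx.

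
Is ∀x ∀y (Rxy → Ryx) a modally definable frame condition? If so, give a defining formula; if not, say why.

This is a Sahlqvist condition; the B axiom p → □◇p defines it.
Suppose p→□◇p is valid. Take Rxy and set V(p)={x}. Then p at x, so □◇p at x, so ◇p at y, so some z with Ryz has p; z=x, i.e. Ryx.

Yes, by p → □◇p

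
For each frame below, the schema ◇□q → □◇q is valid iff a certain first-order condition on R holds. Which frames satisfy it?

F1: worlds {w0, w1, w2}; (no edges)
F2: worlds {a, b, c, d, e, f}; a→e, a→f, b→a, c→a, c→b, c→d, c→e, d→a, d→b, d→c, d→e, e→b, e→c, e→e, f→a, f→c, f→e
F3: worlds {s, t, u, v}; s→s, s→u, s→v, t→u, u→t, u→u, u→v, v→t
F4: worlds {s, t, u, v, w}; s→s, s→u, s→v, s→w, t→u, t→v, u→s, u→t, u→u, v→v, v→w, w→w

The schema corresponds to convergence: ∀x ∀y ∀z (Rxy ∧ Rxz → ∃w (Ryw ∧ Rzw)).
F1: holds.
F2: fails — Rcb and Rce but b and e have no common successor.
F3: fails — Rsv and Rss but v and s have no common successor.
F4: fails — Rsv and Rsu but v and u have no common successor.
Valid on: F1.

F1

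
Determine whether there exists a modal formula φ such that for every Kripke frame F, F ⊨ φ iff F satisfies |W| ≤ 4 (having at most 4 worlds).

No

Modal frame validity is preserved under disjoint unions.
Any modal formula valid on each of 5 disjoint one-world frames is valid on their disjoint union (validity is preserved under disjoint unions). Each one-world frame has |W|=1≤4, but the union has |W|=5.
So the class is not modally definable.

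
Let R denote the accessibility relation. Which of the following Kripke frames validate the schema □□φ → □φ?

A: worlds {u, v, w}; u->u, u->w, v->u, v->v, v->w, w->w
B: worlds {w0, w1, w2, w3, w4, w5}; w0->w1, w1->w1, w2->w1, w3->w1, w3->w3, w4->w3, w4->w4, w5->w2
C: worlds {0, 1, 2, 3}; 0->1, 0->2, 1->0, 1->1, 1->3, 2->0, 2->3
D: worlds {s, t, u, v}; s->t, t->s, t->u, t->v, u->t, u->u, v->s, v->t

A

Frame correspondent (Sahlqvist): ∀x ∀y (Rxy → ∃z (Rxz ∧ Rzy)) — i.e. density.
A: satisfies the condition.
B: fails — Rw5w2 but no z with Rw5z and Rzw2.
C: fails — R02 but no z with R0z and Rz2.
D: fails — Rtv but no z with Rtz and Rzv.
Valid on: A.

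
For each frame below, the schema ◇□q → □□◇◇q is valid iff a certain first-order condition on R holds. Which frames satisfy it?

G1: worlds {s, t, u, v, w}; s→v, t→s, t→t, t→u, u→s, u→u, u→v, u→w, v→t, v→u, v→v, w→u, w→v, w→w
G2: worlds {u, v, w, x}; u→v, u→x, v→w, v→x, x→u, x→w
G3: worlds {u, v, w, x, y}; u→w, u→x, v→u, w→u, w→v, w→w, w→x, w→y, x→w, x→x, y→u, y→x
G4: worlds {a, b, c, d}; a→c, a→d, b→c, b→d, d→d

G1

The schema corresponds to a generalized confluence (Geach) condition: ∀x ∀y ∀z ((xRy ∧ xR²z) → ∃w (yRw ∧ zR²w)).
G1: condition met.
G2: fails — uRv, uR²w but no t with vRt and wR²t.
G3: fails — wRv, wR²v but no t with vRt and vR²t.
G4: fails — aRc, aR²d but no w with cRw and dR²w.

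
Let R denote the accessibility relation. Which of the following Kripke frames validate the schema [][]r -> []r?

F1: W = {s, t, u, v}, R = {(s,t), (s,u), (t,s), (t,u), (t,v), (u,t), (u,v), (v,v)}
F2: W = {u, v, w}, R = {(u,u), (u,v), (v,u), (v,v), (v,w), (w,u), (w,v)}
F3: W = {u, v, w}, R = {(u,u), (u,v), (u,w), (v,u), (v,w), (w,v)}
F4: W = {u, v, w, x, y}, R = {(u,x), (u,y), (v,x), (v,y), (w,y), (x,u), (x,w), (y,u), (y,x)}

The schema corresponds to density: forall x forall y (Rxy -> exists z (Rxz & Rzy)).
F1: fails — Rut but no z with Ruz and Rzt.
F2: holds.
F3: fails — Rwv but no z with Rwz and Rzv.
F4: fails — Rxw but no z with Rxz and Rzw.

F2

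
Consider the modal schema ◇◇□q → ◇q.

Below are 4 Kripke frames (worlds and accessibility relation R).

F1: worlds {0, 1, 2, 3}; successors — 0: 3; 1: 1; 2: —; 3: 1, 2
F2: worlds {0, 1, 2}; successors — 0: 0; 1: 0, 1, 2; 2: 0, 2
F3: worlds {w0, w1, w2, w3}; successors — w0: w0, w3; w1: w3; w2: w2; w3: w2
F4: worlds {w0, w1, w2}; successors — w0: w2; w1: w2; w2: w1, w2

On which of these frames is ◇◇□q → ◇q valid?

F2, F4

Frame correspondent (Sahlqvist): ∀x ∀y (xR²y → ∃w (yRw ∧ xRw)) — i.e. a generalized confluence (Geach) condition.
F1: fails — 0R²1 but no w with 1Rw and 0Rw.
F2: satisfies the condition.
F3: fails — w0R²w2 but no w with w2Rw and w0Rw.
F4: satisfies the condition.
Valid on: F2, F4.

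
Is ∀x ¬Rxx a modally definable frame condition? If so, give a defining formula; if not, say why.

Any modally definable frame class is closed under surjective bounded morphisms.
The 2-cycle (worlds a,b with a→b→a) is irreflexive, and the map sending every world to a single reflexive point • is a surjective bounded morphism (forth: every edge maps to (•,•); back: every world has a successor). So any modal formula valid on the 2-cycle is also valid on the reflexive point, which is not irreflexive.
Hence irreflexivity is not modally definable.

No — not modally definable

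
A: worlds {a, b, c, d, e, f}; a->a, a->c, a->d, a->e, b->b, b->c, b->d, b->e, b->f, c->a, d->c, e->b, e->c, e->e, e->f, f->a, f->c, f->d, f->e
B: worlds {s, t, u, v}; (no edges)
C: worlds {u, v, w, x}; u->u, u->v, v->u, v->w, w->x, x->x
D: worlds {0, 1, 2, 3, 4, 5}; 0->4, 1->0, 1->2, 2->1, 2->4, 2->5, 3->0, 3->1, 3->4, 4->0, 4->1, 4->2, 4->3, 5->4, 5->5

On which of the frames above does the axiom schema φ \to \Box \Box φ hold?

Frame correspondent (Sahlqvist): \forall x \forall z (x R^2 z \to \exists w (x = w \wedge z = w)) — i.e. a generalized confluence (Geach) condition.
A: fails — aR²b but a ≠ b.
B: holds.
C: fails — uR²v but u ≠ v.
D: fails — 0R²1 but 0 ≠ 1.
Valid on: B.

B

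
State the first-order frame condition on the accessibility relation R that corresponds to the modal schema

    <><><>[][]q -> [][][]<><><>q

forall x forall y forall z ((x R^3 y & x R^3 z) -> exists w (y R^2 w & z R^3 w))

This is a Sahlqvist (Geach-type) schema ◇^3□^2q → □^3◇^3q.
First-order correspondent: forall x forall y forall z ((x R^3 y & x R^3 z) -> exists w (y R^2 w & z R^3 w)).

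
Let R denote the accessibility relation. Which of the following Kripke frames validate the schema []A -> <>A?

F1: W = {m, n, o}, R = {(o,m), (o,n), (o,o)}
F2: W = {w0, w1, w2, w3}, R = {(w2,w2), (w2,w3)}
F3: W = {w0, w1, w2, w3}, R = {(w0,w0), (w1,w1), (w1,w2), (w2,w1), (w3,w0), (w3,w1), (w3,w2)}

The schema corresponds to seriality: forall x exists y Rxy.
F1: fails — world m has no successor.
F2: fails — world w0 has no successor.
F3: holds.
Valid on: F3.

F3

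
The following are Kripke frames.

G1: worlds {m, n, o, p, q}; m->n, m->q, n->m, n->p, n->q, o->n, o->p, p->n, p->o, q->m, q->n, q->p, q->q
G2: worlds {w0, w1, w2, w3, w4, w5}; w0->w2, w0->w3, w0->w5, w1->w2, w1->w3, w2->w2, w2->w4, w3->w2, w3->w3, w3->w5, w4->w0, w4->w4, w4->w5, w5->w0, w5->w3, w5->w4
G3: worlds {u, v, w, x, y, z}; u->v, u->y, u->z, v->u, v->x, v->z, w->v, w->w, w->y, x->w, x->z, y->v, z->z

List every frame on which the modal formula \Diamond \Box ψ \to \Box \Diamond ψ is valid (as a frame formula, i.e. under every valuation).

Frame correspondent (Sahlqvist): \forall x \forall y \forall z (Rxy \wedge Rxz \to \exists w (Ryw \wedge Rzw)) — i.e. convergence.
G1: fails — Ron and Rop but n and p have no common successor.
G2: ✓.
G3: fails — Ruv and Ruy but v and y have no common successor.
Valid on: G2.

G2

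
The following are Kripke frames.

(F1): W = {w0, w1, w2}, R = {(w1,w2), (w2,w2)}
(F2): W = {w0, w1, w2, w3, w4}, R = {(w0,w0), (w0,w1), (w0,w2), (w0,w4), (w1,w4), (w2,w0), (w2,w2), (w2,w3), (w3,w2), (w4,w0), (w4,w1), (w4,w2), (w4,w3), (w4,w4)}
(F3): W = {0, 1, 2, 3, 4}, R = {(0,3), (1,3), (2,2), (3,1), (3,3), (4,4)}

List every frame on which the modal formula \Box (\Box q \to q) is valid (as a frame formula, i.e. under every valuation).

Frame correspondent (Sahlqvist): \forall x \forall y (Rxy \to Ryy) — i.e. shift-reflexivity.
(F1): holds.
(F2): fails — Rw4w1 but not Rw1w1.
(F3): fails — R31 but not R11.

(F1)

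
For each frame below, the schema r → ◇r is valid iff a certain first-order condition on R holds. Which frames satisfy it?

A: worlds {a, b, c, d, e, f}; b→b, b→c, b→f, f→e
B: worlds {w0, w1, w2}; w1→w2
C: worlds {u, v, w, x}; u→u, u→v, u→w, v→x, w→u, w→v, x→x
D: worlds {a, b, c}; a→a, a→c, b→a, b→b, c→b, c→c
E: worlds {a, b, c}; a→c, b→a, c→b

D

This is the axiom for reflexivity; its first-order frame correspondent is ∀x Rxx.
A: fails — world a does not see itself.
B: fails — world w0 does not see itself.
C: fails — world v does not see itself.
D: satisfies the condition.
E: fails — world a does not see itself.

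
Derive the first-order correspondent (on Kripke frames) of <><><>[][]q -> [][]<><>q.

forall x forall y forall z ((x R^3 y & x R^2 z) -> exists w (y R^2 w & z R^2 w))

This is a Sahlqvist (Geach-type) schema ◇^3□^2q → □^2◇^2q.
First-order correspondent: forall x forall y forall z ((x R^3 y & x R^2 z) -> exists w (y R^2 w & z R^2 w)).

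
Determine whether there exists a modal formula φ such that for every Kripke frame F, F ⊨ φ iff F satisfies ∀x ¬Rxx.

Modal frame validity is preserved under surjective bounded morphisms.
The 2-cycle (worlds s,t with s→t→s) is irreflexive, and the map sending every world to a single reflexive point • is a surjective bounded morphism (forth: every edge maps to (•,•); back: every world has a successor). So any modal formula valid on the 2-cycle is also valid on the reflexive point, which is not irreflexive.
Hence irreflexivity is not modally definable.

Not definable by any modal formula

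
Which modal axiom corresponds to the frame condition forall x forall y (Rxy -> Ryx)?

q → □◇q

The condition is symmetry. The B schema q → □◇q defines it.
Suppose q→□◇q is valid. Take Rxy and set V(q)={x}. Then q at x, so □◇q at x, so ◇q at y, so some z with Ryz has q; z=x, i.e. Ryx.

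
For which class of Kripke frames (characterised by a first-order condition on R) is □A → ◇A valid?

Suppose □A→◇A is valid. At any x set V(A)=W. Then □A at x, so ◇A at x, so x has a successor.

seriality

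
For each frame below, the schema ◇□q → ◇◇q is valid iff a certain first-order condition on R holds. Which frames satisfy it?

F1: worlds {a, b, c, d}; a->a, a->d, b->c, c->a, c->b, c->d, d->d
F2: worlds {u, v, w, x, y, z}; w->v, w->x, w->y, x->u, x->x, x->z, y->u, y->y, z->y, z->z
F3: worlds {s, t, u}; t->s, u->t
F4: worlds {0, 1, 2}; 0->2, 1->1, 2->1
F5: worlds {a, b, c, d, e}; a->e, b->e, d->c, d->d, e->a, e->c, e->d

F1, F4

This is the axiom for a generalized confluence (Geach) condition; its first-order frame correspondent is ∀x ∀y (xRy → ∃w (yRw ∧ xR²w)).
F1: holds.
F2: fails — wRv but no t with vRt and wR²t.
F3: fails — tRs but no w with sRw and tR²w.
F4: holds.
F5: fails — dRc but no w with cRw and dR²w.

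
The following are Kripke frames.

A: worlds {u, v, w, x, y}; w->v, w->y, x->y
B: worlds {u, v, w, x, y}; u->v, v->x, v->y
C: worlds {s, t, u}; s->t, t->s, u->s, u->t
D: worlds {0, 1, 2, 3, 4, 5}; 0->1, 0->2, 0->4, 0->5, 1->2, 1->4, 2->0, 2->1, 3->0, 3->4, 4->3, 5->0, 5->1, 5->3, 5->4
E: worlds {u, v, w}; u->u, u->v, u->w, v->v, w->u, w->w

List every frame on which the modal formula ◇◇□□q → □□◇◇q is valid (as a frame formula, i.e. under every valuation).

This is the axiom for a generalized confluence (Geach) condition; its first-order frame correspondent is ∀x ∀y ∀z ((xR²y ∧ xR²z) → ∃w (yR²w ∧ zR²w)).
A: satisfies the condition.
B: fails — uR²x, uR²x but no t with xR²t and xR²t.
C: fails — uR²s, uR²t but no w with sR²w and tR²w.
D: satisfies the condition.
E: satisfies the condition.

A, D, E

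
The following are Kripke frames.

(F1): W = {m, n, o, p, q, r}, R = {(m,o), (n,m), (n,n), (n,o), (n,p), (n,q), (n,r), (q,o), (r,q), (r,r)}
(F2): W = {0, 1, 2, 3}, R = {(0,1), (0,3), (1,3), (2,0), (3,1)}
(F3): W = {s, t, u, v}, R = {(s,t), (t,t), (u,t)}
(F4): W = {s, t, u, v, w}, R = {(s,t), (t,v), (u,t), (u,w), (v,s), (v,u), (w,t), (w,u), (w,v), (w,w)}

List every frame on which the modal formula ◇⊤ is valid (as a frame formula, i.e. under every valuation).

(F2), (F4)

This is the axiom for seriality; its first-order frame correspondent is ∀x ∃y Rxy.
(F1): fails — world o has no successor.
(F2): satisfies the condition.
(F3): fails — world v has no successor.
(F4): satisfies the condition.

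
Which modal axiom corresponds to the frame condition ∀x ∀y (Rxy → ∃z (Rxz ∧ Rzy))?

This is density; the standard corresponding axiom is C4: □□q → □q.
Suppose □□q→□q is valid. Take Rxy and set V(q)={w : xR²w}. Then □□q at x, so □q at x, so q at y, i.e. ∃z(Rxz∧Rzy).

□□q → □q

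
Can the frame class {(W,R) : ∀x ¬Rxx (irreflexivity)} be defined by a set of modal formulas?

Not modally definable

Modal frame validity is preserved under surjective bounded morphisms.
The 5-cycle (worlds 0,1,2,3,4 with 0→1→2→3→4→0) is irreflexive, and the map sending every world to a single reflexive point • is a surjective bounded morphism (forth: every edge maps to (•,•); back: every world has a successor). So any modal formula valid on the 5-cycle is also valid on the reflexive point, which is not irreflexive.
So the class is not modally definable.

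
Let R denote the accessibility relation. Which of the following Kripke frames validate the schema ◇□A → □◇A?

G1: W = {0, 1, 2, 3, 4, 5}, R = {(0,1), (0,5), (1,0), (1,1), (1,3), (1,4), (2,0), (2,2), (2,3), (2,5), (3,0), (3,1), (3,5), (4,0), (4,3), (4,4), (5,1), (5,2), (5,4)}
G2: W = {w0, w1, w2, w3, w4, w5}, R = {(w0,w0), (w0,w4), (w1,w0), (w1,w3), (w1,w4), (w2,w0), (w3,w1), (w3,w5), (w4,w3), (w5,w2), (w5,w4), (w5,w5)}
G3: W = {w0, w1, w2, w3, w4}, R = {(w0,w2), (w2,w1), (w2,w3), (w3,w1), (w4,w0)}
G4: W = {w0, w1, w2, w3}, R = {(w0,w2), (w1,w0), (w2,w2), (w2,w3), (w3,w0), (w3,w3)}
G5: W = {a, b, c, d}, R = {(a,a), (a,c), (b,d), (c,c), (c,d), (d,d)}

G5

The schema corresponds to convergence: ∀x ∀y ∀z (Rxy ∧ Rxz → ∃w (Ryw ∧ Rzw)).
G1: fails — R10 and R14 but 0 and 4 have no common successor.
G2: fails — Rw0w4 and Rw0w0 but w4 and w0 have no common successor.
G3: fails — Rw2w1 and Rw2w1 but w1 and w1 have no common successor.
G4: fails — Rw3w0 and Rw3w3 but w0 and w3 have no common successor.
G5: ✓.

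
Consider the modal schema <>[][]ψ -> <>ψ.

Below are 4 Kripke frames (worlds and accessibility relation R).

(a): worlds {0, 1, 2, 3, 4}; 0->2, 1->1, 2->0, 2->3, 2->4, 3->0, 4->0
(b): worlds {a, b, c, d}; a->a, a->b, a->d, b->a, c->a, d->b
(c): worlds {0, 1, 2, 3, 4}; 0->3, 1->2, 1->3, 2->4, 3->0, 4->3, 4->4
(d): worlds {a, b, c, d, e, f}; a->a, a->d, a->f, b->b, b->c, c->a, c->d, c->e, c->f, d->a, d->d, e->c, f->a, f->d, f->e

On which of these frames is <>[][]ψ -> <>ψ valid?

The schema corresponds to a generalized confluence (Geach) condition: forall x forall y (xRy -> exists w (y R^2 w & xRw)).
(a): fails — 2R3 but no w with 3R²w and 2Rw.
(b): holds.
(c): holds.
(d): holds.
Valid on: (b), (c), (d).

(b), (c), (d)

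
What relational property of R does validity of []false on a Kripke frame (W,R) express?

This schema is the Ver axiom.
Its frame correspondent is emptiness of R — forall x forall y ~Rxy.

emptiness of R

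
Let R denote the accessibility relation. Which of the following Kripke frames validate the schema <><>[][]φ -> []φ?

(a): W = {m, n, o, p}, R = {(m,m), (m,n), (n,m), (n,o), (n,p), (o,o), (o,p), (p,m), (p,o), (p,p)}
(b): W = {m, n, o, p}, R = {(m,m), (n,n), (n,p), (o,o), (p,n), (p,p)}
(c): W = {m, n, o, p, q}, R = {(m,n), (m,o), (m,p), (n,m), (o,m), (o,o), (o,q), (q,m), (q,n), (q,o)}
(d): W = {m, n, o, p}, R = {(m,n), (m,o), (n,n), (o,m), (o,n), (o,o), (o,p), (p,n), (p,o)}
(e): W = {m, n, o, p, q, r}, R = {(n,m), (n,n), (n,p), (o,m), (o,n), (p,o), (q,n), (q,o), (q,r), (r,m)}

(b)

This is the axiom for a generalized confluence (Geach) condition; its first-order frame correspondent is forall x forall y forall z ((x R^2 y & xRz) -> exists w (y R^2 w & z = w)).
(a): fails — mR²o, mRn but no w with oR²w and n=w.
(b): ✓.
(c): fails — mR²m, mRn but no w with mR²w and n=w.
(d): fails — mR²n, mRo but no w with nR²w and o=w.
(e): fails — nR²m, nRm but no w with mR²w and m=w.
Valid on: (b).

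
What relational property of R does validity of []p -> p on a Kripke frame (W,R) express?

This schema is the T axiom.
It corresponds to reflexivity: forall x Rxx.

reflexivity: forall x Rxx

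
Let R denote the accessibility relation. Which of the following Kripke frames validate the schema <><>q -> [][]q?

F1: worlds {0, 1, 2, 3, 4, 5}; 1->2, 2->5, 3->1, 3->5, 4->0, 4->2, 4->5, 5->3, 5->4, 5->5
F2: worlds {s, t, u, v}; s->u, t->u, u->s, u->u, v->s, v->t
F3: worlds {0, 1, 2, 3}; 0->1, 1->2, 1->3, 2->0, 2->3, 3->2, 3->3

none

Frame correspondent (Sahlqvist): forall x forall y forall z ((x R^2 y & x R^2 z) -> exists w (y = w & z = w)) — i.e. a generalized confluence (Geach) condition.
F1: fails — 2R²3, 2R²4 but 3 ≠ 4.
F2: fails — sR²s, sR²u but s ≠ u.
F3: fails — 0R²2, 0R²3 but 2 ≠ 3.
Valid on no frame.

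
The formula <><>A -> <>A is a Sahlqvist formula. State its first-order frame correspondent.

Transitivity

This is a form of the 4 axiom.
It corresponds to transitivity: forall x forall y forall z (Rxy & Ryz -> Rxz).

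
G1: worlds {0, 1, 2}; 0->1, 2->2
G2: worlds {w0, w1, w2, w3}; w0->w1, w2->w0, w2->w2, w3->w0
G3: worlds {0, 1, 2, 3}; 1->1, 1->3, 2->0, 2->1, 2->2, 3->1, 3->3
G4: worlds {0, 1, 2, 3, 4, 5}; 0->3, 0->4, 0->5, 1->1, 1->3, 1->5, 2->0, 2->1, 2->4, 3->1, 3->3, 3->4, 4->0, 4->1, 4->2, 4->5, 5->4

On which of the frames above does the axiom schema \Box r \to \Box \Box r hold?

The schema corresponds to transitivity: \forall x \forall y \forall z (Rxy \wedge Ryz \to Rxz).
G1: condition met.
G2: fails — Rw3w0 and Rw0w1 but not Rw3w1.
G3: fails — R21 and R13 but not R23.
G4: fails — R34 and R45 but not R35.
Valid on: G1.

G1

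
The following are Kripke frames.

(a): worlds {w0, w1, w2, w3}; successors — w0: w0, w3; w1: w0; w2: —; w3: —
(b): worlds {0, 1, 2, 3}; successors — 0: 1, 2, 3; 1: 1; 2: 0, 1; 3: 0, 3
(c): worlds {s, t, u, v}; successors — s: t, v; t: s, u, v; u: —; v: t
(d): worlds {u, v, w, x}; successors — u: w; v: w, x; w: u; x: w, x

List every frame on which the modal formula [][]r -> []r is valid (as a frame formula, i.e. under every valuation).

(a)

Frame correspondent (Sahlqvist): forall x forall y (Rxy -> exists z (Rxz & Rzy)) — i.e. density.
(a): holds.
(b): fails — R02 but no z with R0z and Rz2.
(c): fails — Rvt but no z with Rvz and Rzt.
(d): fails — Rwu but no z with Rwz and Rzu.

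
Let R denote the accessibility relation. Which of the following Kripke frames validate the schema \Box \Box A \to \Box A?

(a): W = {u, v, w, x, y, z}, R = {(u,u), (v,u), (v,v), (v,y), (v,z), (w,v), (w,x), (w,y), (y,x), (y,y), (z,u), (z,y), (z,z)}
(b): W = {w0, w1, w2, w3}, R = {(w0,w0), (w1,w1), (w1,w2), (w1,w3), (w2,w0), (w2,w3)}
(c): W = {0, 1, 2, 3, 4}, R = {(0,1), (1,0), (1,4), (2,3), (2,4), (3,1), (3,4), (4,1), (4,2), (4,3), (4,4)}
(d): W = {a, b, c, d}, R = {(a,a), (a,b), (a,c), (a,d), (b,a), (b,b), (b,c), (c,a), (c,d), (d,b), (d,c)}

The schema corresponds to density: \forall x \forall y (Rxy \to \exists z (Rxz \wedge Rzy)).
(a): condition met.
(b): fails — Rw2w3 but no z with Rw2z and Rzw3.
(c): fails — R10 but no z with R1z and Rz0.
(d): condition met.

(a), (d)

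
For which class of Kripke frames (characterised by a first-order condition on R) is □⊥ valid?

emptiness of R

□⊥ is valid iff no world has any successor (otherwise □⊥ fails at any world with one).
Conversely, on a frame with emptiness of R the schema holds at every world under every valuation.
Frame condition: ∀x ∀y ¬Rxy.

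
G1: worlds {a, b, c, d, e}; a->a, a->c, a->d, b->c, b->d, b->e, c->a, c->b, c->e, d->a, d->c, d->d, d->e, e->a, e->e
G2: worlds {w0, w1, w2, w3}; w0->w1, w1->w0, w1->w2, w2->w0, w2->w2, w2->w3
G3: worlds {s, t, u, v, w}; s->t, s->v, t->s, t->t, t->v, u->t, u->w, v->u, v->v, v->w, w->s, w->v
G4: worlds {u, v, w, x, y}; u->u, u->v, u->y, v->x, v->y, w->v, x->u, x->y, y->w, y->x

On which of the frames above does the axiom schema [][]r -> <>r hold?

This is the axiom for a generalized confluence (Geach) condition; its first-order frame correspondent is forall x exists w (x R^2 w & xRw).
G1: satisfies the condition.
G2: fails — at w0 but no w with w0R²w and w0Rw.
G3: satisfies the condition.
G4: fails — at w but no t with wR²t and wRt.

G1, G3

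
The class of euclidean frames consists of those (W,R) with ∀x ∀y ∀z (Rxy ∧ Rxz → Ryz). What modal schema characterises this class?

The condition is the Euclidean property. The 5 schema ◇ψ → □◇ψ defines it.
Suppose ◇ψ→□◇ψ is valid. Take Rxy, Rxz and set V(ψ)={y}. Then ◇ψ at x, so □◇ψ at x, so ◇ψ at z, so some w with Rzw has ψ; w=y, i.e. Rzy. By symmetry of the argument, Ryz.

◇ψ → □◇ψ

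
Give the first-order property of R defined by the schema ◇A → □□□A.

∀x ∀y ∀z ((xRy ∧ xR³z) → ∃w (y = w ∧ z = w))

This is a Sahlqvist (Geach-type) schema ◇^1□^0A → □^3◇^0A.
First-order correspondent: ∀x ∀y ∀z ((xRy ∧ xR³z) → ∃w (y = w ∧ z = w)).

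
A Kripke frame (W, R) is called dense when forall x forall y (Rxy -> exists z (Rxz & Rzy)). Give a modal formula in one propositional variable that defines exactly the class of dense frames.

□□p → □p

A defining formula is □□p → □p (the C4 axiom).
Suppose □□p→□p is valid. Take Rxy and set V(p)={w : xR²w}. Then □□p at x, so □p at x, so p at y, i.e. ∃z(Rxz∧Rzy).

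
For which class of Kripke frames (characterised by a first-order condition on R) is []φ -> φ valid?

This schema is the T axiom.
It corresponds to reflexivity: forall x Rxx.

reflexivity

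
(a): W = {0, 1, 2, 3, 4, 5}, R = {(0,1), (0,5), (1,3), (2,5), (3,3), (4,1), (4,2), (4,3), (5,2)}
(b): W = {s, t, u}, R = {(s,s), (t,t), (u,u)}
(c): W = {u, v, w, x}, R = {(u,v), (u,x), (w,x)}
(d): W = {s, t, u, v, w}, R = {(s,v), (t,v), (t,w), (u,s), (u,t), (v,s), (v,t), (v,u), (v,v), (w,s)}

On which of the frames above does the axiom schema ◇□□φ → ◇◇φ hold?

(b), (d)

This is the axiom for a generalized confluence (Geach) condition; its first-order frame correspondent is ∀x ∀y (xRy → ∃w (yR²w ∧ xR²w)).
(a): fails — 0R5 but no w with 5R²w and 0R²w.
(b): satisfies the condition.
(c): fails — uRv but no t with vR²t and uR²t.
(d): satisfies the condition.
Valid on: (b), (d).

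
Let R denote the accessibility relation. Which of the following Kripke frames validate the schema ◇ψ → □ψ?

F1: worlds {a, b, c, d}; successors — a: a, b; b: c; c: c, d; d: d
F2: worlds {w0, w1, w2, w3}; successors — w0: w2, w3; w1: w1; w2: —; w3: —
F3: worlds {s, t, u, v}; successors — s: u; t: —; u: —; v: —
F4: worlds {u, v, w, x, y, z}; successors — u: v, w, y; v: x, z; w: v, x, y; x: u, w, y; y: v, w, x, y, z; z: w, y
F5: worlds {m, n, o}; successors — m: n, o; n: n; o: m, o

The schema corresponds to partial functionality: ∀x ∀y ∀z (Rxy ∧ Rxz → y = z).
F1: fails — a sees both a and b.
F2: fails — w0 sees both w2 and w3.
F3: ✓.
F4: fails — u sees both v and w.
F5: fails — m sees both n and o.

F3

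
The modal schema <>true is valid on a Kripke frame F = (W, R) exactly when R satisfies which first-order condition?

Seriality

◇⊤ holds at w iff w has a successor, so frame-validity of ◇⊤ is exactly seriality. Equivalently via □φ → ◇φ:
Suppose □φ→◇φ is valid. At any x set V(φ)=W. Then □φ at x, so ◇φ at x, so x has a successor.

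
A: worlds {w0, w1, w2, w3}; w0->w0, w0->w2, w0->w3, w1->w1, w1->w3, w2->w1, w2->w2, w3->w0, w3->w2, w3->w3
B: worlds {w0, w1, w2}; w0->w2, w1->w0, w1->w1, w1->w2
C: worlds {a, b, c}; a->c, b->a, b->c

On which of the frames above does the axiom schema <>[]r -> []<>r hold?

A

The schema corresponds to convergence: forall x forall y forall z (Rxy & Rxz -> exists w (Ryw & Rzw)).
A: ✓.
B: fails — Rw0w2 and Rw0w2 but w2 and w2 have no common successor.
C: fails — Rac and Rac but c and c have no common successor.
Valid on: A.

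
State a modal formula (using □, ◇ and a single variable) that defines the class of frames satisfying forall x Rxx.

The condition is reflexivity. The T schema □q → q defines it.
Suppose □q→q is valid. At any x set V(q)={w : Rxw}. Then □q holds at x, so q holds at x, i.e. Rxx.

□q → q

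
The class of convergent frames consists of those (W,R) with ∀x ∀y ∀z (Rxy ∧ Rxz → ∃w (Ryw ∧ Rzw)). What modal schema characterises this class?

The condition is convergence. The .2 schema ◇□s → □◇s defines it.
Suppose ◇□s→□◇s is valid. Take Rxy, Rxz and set V(s)={w : Ryw}. Then □s at y so ◇□s at x, so □◇s at x, so ◇s at z, giving w with Rzw and Ryw.

◇□s → □◇s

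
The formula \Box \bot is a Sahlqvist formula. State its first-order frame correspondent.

Emptiness of R

□⊥ is valid iff no world has any successor (otherwise □⊥ fails at any world with one).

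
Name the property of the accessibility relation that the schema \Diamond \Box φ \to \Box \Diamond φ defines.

convergence

This is the .2 axiom.
It corresponds to convergence: \forall x \forall y \forall z (Rxy \wedge Rxz \to \exists w (Ryw \wedge Rzw)).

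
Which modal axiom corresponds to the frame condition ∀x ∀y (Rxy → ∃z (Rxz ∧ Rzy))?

A defining formula is □□ψ → □ψ (the C4 axiom).
Suppose □□ψ→□ψ is valid. Take Rxy and set V(ψ)={w : xR²w}. Then □□ψ at x, so □ψ at x, so ψ at y, i.e. ∃z(Rxz∧Rzy).

□□ψ → □ψ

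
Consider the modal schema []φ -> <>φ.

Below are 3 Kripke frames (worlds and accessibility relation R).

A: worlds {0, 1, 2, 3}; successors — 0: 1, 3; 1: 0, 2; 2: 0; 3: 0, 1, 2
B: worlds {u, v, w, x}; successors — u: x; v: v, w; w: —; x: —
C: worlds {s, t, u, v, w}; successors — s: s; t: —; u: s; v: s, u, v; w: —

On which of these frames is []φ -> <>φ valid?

A

This is the axiom for seriality; its first-order frame correspondent is forall x exists y Rxy.
A: ✓.
B: fails — world w has no successor.
C: fails — world t has no successor.
Valid on: A.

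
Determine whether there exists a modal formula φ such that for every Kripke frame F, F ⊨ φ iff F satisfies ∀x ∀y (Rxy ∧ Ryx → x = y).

Not modally definable

If a class were modally definable it would be closed under surjective bounded morphisms (Goldblatt–Thomason).
The 8-cycle (worlds a,b,c,d,e,f,g,h with a→b→c→d→e→f→g→h→a) is antisymmetric. Sending even-indexed worlds to • and odd-indexed worlds to ∘ is a surjective bounded morphism onto the two-world frame with •↔∘, which is not antisymmetric.
So no modal formula (or set of formulas) defines exactly the antisymmetric frames.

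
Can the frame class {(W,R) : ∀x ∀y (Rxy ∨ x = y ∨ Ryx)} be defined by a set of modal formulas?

Not definable by any modal formula

Any modally definable frame class is closed under disjoint unions.
Take 4 disjoint single-world reflexive frames: each is trivially connected, but their disjoint union has 4 worlds with no edge between distinct components, so it is not connected.
So no modal formula (or set of formulas) defines exactly the connected frames.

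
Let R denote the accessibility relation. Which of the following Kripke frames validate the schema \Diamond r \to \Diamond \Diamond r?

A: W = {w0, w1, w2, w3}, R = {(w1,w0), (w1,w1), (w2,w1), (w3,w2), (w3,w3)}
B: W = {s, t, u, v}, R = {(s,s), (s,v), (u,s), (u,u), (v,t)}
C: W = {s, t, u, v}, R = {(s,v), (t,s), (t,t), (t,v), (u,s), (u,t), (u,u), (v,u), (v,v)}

This is the axiom for a generalized confluence (Geach) condition; its first-order frame correspondent is \forall x \forall y (xRy \to \exists w (y = w \wedge x R^2 w)).
A: condition met.
B: fails — vRt but no w with t=w and vR²w.
C: condition met.

A, C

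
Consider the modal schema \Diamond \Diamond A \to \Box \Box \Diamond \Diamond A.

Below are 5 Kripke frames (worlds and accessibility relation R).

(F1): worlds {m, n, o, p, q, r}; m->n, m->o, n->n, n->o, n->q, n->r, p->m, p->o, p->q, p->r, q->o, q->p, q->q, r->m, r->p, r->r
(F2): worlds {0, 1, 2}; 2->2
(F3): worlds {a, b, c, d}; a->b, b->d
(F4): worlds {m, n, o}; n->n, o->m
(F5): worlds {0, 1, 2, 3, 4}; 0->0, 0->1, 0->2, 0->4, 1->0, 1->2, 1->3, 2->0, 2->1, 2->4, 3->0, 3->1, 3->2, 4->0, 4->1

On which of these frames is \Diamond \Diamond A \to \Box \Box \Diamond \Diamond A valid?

(F2), (F4)

This is the axiom for a generalized confluence (Geach) condition; its first-order frame correspondent is \forall x \forall y \forall z ((x R^2 y \wedge x R^2 z) \to \exists w (y = w \wedge z R^2 w)).
(F1): fails — mR²n, mR²o but no w with n=w and oR²w.
(F2): ✓.
(F3): fails — aR²d, aR²d but no w with d=w and dR²w.
(F4): ✓.
(F5): fails — 0R²3, 0R²1 but no w with 3=w and 1R²w.
Valid on: (F2), (F4).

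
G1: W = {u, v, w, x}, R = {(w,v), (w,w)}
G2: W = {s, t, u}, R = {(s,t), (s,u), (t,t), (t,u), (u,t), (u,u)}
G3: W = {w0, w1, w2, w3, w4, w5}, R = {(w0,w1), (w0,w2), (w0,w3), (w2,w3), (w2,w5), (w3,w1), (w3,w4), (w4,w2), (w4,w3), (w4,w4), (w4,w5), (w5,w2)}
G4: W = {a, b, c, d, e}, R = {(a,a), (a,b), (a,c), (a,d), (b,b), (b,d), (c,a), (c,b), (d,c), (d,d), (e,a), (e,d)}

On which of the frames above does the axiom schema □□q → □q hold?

Frame correspondent (Sahlqvist): ∀x ∀y (Rxy → ∃z (Rxz ∧ Rzy)) — i.e. density.
G1: satisfies the condition.
G2: satisfies the condition.
G3: fails — Rw5w2 but no z with Rw5z and Rzw2.
G4: satisfies the condition.
Valid on: G1, G2, G4.

G1, G2, G4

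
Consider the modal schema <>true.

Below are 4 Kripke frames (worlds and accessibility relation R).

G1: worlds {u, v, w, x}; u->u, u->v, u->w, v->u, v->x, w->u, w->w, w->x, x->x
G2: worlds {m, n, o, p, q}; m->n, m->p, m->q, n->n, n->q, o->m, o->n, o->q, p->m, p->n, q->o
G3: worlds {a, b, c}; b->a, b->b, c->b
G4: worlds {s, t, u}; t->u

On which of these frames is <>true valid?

G1, G2

Frame correspondent (Sahlqvist): forall x exists y Rxy — i.e. seriality.
G1: condition met.
G2: condition met.
G3: fails — world a has no successor.
G4: fails — world s has no successor.
Valid on: G1, G2.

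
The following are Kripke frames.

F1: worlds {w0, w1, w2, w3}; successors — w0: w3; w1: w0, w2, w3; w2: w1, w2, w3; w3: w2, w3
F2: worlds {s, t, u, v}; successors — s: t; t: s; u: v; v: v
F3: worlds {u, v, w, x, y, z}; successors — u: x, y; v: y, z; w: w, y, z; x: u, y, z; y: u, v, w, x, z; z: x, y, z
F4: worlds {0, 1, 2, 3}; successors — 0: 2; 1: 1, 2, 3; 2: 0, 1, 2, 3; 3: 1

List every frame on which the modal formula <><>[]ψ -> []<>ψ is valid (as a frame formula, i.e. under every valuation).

The schema corresponds to a generalized confluence (Geach) condition: forall x forall y forall z ((x R^2 y & xRz) -> exists w (yRw & zRw)).
F1: holds.
F2: fails — sR²s, sRt but no w with sRw and tRw.
F3: holds.
F4: fails — 1R²0, 1R3 but no w with 0Rw and 3Rw.
Valid on: F1, F3.

F1, F3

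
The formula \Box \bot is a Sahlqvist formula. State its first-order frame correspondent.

□⊥ is valid iff no world has any successor (otherwise □⊥ fails at any world with one).
Conversely, on a frame with emptiness of R the schema holds at every world under every valuation.
So the correspondent is emptiness of R.

emptiness of R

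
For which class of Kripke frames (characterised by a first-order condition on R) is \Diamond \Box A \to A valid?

symmetry: \forall x \forall y (Rxy \to Ryx)

This schema is equivalent to the B axiom A → □◇A.
Its frame correspondent is symmetry — \forall x \forall y (Rxy \to Ryx).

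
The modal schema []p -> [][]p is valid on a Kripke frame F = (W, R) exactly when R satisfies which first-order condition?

Transitivity

Suppose □p→□□p is valid. Take Rxy, Ryz and set V(p)={w : Rxw}. Then □p at x, so □□p at x, so □p at y, so p at z, i.e. Rxz.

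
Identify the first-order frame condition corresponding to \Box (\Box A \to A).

Shift-reflexivity

Suppose □(□A→A) is valid. Take Rxy and set V(A)={w : Ryw}. Then at y, □A holds; since □(□A→A) at x, □A→A at y, so A at y, i.e. Ryy.
Conversely, on a frame with shift-reflexivity the schema holds at every world under every valuation.
So the correspondent is shift-reflexivity.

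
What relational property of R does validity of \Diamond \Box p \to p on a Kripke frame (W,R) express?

symmetry: \forall x \forall y (Rxy \to Ryx)

Replacing p by ¬p and contraposing gives the equivalent schema p → □◇p.
Suppose p→□◇p is valid. Take Rxy and set V(p)={x}. Then p at x, so □◇p at x, so ◇p at y, so some z with Ryz has p; z=x, i.e. Ryx.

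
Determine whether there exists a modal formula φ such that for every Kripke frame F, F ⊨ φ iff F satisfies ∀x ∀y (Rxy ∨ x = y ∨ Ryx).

Modal frame validity is preserved under disjoint unions.
Take 4 disjoint single-world reflexive frames: each is trivially connected, but their disjoint union has 4 worlds with no edge between distinct components, so it is not connected.
So the class is not modally definable.

No — not modally definable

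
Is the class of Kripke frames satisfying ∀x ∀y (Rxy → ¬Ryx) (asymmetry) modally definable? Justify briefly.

Modal frame validity is preserved under surjective bounded morphisms.
The 4-cycle (worlds s,t,u,v with s→t→u→v→s) is asymmetric. Mapping every world to a single reflexive point • is a surjective bounded morphism, and the reflexive point is not asymmetric (R•• but asymmetry requires ¬R••).
So no modal formula (or set of formulas) defines exactly the asymmetric frames.

No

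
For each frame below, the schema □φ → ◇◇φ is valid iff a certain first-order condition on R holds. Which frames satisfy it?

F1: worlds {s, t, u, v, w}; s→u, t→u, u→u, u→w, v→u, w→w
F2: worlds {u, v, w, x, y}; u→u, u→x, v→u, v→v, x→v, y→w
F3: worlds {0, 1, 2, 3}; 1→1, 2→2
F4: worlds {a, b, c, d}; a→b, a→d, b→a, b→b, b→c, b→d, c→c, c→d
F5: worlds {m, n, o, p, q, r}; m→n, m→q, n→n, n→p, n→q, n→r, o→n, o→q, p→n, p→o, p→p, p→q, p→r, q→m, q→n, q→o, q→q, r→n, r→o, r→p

F1, F5

The schema corresponds to a generalized confluence (Geach) condition: ∀x ∃w (xRw ∧ xR²w).
F1: condition met.
F2: fails — at w but no t with wRt and wR²t.
F3: fails — at 0 but no w with 0Rw and 0R²w.
F4: fails — at d but no w with dRw and dR²w.
F5: condition met.
Valid on: F1, F5.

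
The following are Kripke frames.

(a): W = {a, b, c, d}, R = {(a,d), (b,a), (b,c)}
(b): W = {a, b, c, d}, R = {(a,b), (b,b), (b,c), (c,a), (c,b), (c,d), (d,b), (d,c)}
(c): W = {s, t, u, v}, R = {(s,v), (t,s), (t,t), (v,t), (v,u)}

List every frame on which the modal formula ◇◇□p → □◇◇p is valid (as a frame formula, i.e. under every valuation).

(b)

Frame correspondent (Sahlqvist): ∀x ∀y ∀z ((xR²y ∧ xRz) → ∃w (yRw ∧ zR²w)) — i.e. a generalized confluence (Geach) condition.
(a): fails — bR²d, bRa but no w with dRw and aR²w.
(b): satisfies the condition.
(c): fails — sR²u, sRv but no w with uRw and vR²w.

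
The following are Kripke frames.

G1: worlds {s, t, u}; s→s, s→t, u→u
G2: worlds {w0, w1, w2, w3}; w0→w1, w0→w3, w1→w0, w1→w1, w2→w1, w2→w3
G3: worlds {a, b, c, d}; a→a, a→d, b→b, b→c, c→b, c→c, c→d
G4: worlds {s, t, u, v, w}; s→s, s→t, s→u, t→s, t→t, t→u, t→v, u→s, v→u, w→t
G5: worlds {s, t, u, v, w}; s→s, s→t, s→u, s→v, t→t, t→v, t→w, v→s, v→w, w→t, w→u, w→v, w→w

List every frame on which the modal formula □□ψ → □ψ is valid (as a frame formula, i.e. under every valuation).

Frame correspondent (Sahlqvist): ∀x ∀y (Rxy → ∃z (Rxz ∧ Rzy)) — i.e. density.
G1: satisfies the condition.
G2: fails — Rw0w3 but no z with Rw0z and Rzw3.
G3: satisfies the condition.
G4: fails — Rvu but no z with Rvz and Rzu.
G5: satisfies the condition.

G1, G3, G5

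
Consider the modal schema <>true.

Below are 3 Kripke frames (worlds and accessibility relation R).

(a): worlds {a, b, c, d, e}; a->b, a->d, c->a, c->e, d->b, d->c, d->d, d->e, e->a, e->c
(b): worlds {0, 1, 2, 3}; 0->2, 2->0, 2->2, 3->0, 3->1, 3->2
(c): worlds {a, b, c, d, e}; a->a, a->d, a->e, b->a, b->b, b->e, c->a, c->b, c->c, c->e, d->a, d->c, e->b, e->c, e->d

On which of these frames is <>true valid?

(c)

Frame correspondent (Sahlqvist): forall x exists y Rxy — i.e. seriality.
(a): fails — world b has no successor.
(b): fails — world 1 has no successor.
(c): satisfies the condition.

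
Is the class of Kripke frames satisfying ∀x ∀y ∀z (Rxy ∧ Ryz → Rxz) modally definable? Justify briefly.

Definable; □q → □□q defines it

This is a Sahlqvist condition; the 4 axiom □q → □□q defines it.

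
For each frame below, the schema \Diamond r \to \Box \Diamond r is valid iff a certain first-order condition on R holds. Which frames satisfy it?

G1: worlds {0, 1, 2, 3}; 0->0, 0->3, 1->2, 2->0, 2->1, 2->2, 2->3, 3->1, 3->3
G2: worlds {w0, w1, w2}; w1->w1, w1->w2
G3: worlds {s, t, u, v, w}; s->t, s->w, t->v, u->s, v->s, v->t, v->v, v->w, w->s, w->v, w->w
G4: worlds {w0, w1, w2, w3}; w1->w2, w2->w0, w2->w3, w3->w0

none

The schema corresponds to the Euclidean property: \forall x \forall y \forall z (Rxy \wedge Rxz \to Ryz).
G1: fails — R03 and R00 but not R30.
G2: fails — Rw1w2 and Rw1w2 but not Rw2w2.
G3: fails — Rsw and Rst but not Rwt.
G4: fails — Rw1w2 and Rw1w2 but not Rw2w2.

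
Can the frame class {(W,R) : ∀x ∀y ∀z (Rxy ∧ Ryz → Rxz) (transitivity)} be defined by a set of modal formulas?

Yes — defined by □q → □□q

This is a Sahlqvist condition; the 4 axiom □q → □□q defines it.
Suppose □q→□□q is valid. Take Rxy, Ryz and set V(q)={w : Rxw}. Then □q at x, so □□q at x, so □q at y, so q at z, i.e. Rxz.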